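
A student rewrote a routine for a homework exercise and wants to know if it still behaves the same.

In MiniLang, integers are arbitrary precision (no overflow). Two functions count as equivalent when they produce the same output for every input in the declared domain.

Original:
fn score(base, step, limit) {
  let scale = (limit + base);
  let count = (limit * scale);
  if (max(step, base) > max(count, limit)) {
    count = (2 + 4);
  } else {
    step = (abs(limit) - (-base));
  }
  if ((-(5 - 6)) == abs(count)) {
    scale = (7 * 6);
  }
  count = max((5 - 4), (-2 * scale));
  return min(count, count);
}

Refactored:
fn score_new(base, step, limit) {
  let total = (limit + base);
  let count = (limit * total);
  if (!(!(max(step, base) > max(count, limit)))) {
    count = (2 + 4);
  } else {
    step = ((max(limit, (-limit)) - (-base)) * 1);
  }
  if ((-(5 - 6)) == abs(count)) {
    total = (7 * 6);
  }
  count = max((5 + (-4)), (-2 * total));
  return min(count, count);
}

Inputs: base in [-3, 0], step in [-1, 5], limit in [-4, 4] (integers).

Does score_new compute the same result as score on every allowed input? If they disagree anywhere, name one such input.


Equivalent — the differences include min/max/abs usage differs; and constant usage differs; and arithmetic usage differs; and boolean connective usage differs; and local variable names differ, yet no declared input distinguishes the two.
Spot check at base=-2, step=3, limit=-3 — score: scale := -5 | count := 15 | (max(step, base) > max(count, limit)): false | step := 1 | ((-(5 - 6)) == abs(count)): false | count := 10 | result 10. score_new: total := -5 | count := 15 | (!(!(max(step, base) > max(count, limit)))): false | step := 1 | ((-(5 - 6)) == abs(count)): false | count := 10 | result 10. Both give 10.
Checked all 252 inputs in the declared domain: the outputs agree on every one.
verdict: equivalent


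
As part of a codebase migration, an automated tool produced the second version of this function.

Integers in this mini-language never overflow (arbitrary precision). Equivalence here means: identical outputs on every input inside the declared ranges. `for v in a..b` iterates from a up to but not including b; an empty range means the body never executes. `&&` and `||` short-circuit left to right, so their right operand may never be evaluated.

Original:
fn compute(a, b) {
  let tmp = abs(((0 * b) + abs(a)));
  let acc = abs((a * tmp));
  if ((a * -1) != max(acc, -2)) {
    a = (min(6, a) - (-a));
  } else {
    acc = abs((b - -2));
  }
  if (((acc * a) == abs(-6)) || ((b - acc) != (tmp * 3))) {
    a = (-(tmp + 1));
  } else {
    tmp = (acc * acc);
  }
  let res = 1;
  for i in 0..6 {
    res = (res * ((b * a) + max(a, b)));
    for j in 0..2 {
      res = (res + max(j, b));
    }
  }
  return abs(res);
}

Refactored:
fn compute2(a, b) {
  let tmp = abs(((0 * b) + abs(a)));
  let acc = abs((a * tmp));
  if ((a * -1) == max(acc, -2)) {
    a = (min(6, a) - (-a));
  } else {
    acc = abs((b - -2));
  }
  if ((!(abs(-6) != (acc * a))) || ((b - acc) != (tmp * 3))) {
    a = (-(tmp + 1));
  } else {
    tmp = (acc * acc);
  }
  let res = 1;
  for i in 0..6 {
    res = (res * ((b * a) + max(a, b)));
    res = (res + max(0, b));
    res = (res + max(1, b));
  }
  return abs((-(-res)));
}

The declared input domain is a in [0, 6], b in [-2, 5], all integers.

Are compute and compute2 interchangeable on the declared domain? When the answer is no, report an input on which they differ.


Run the pair on a=1, b=4.
compute: tmp=1, then acc=1, then ((a * -1) != max(acc, -2)) is true, then a=2, then (((acc * a) == abs(-6)) || ((b - acc) != (tmp * 3))) is false, then tmp=1, then res=1, then (i=0), then res=12, then (j=0), then res=16, then (j=1), then res=20, then (i=1), then res=240, then (j=0), then res=244, then (j=1), then res=248, then (i=2), then res=2976, then (j=0), then res=2980, then (j=1), then res=2984, then (i=3), then res=35808, then (j=0), then res=35812, then (j=1), then res=35816, then (i=4), then res=429792, then (j=0), then res=429796, then (j=1), then res=429800, then (i=5), then res=5157600, then (j=0), then res=5157604, then (j=1), then res=5157608, then returns 5157608
compute2: tmp=1, then acc=1, then ((a * -1) == max(acc, -2)) is false, then acc=6, then ((!(abs(-6) != (acc * a))) || ((b - acc) != (tmp * 3))) is true, then a=-2, then res=1, then (i=0), then res=-4, then res=0, then res=4, then (i=1), then res=-16, then res=-12, then res=-8, then (i=2), then res=32, then res=36, then res=40, then (i=3), then res=-160, then res=-156, then res=-152, then (i=4), then res=608, then res=612, then res=616, then (i=5), then res=-2464, then res=-2460, then res=-2456, then returns 2456
5157608 against 2456: the behavior changed.
verdict: not equivalent; witness: a=1, b=4


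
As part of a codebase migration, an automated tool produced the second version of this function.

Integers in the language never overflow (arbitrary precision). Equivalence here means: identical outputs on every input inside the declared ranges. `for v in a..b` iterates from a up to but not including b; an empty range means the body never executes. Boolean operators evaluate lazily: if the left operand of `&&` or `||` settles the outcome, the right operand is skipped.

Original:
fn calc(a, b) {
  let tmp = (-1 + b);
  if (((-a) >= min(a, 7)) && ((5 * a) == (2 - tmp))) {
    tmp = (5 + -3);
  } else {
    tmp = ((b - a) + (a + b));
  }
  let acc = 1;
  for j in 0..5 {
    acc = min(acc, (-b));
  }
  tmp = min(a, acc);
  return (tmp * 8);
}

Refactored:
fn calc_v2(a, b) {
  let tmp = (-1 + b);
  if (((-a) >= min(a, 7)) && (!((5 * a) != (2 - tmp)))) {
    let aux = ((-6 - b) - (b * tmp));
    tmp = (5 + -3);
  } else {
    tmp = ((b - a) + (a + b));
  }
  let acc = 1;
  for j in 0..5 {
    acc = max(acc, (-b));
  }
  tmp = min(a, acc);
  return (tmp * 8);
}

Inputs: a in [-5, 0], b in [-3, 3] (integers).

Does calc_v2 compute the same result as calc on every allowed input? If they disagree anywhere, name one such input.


On input a=-2, b=3, calc returns -24 while calc_v2 returns -16.
verdict: not equivalent; witness: a=-2, b=3


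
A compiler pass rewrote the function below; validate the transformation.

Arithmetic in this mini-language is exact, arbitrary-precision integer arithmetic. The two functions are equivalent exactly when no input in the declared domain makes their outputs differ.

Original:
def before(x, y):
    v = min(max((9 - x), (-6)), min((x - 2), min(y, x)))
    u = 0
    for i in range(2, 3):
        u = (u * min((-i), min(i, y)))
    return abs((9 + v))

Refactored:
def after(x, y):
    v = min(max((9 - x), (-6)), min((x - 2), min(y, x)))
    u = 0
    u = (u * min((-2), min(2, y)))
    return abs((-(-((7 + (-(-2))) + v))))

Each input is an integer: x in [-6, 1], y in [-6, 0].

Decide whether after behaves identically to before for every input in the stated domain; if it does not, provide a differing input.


The two versions differ — the changes include local variable names differ, and statement counts differ, and loop structure differs, and arithmetic usage differs, and constant usage differs.
As a probe, take x=-4, y=0: before runs v = -6; u = 0; [i=2]; u = 0; return 3; after runs v = -6; u = 0; u = 0; return 3; both end at 3.
Across all 56 domain points the two functions coincide.
verdict: equivalent


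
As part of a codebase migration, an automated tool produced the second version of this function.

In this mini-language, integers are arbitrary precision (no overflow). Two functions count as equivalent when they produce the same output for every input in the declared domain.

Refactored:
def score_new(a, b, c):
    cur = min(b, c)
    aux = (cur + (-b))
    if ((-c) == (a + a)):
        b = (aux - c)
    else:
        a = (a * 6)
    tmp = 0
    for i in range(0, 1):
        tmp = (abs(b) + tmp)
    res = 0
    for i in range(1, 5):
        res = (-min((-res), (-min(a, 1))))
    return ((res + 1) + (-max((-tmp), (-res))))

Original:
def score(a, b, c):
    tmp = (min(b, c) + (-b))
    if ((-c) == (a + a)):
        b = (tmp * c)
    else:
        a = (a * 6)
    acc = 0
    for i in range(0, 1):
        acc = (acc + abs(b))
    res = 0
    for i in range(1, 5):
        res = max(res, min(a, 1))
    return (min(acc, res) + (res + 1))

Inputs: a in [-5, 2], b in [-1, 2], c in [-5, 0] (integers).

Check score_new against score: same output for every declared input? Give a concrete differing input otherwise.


At a=1, b=0, c=-2: score gives 3, score_new gives 2.
verdict: not equivalent; witness: a=1, b=0, c=-2


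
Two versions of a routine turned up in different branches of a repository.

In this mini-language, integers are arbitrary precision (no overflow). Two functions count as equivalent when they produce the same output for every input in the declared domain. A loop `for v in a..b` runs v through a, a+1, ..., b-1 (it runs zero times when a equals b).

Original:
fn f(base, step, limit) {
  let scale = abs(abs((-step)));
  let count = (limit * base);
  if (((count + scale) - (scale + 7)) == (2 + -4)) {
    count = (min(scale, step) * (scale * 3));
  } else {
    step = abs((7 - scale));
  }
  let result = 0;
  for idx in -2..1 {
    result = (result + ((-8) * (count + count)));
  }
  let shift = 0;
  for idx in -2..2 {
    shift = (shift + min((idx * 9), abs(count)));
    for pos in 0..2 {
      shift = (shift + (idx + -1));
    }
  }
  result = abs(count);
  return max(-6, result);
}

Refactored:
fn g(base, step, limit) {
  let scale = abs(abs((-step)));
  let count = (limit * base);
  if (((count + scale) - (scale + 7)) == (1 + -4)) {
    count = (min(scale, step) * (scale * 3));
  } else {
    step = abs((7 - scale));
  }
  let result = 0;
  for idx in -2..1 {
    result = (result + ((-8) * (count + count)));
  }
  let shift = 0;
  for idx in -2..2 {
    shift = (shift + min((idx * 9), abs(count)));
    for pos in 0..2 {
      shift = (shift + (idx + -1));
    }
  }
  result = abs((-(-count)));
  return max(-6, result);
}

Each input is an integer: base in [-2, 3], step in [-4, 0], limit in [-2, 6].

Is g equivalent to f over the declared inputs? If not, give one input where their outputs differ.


Try base=-2, step=-4, limit=-2.
f: scale=4, then count=4, then (((count + scale) - (scale + 7)) == (2 + -4)) is false, then step=3, then result=0, then (idx=-2), then result=-64, then (idx=-1), then result=-128, then (idx=0), then result=-192, then shift=0, then (idx=-2), then shift=-18, then (pos=0), then shift=-21, then (pos=1), then shift=-24, then (idx=-1), then shift=-33, then (pos=0), then shift=-35, then (pos=1), then shift=-37, then (idx=0), then shift=-37, then (pos=0), then shift=-38, then (pos=1), then shift=-39, then (idx=1), then shift=-35, then (pos=0), then shift=-35, then (pos=1), then shift=-35, then result=4, then returns 4
g: scale=4, then count=4, then (((count + scale) - (scale + 7)) == (1 + -4)) is true, then count=-48, then result=0, then (idx=-2), then result=768, then (idx=-1), then result=1536, then (idx=0), then result=2304, then shift=0, then (idx=-2), then shift=-18, then (pos=0), then shift=-21, then (pos=1), then shift=-24, then (idx=-1), then shift=-33, then (pos=0), then shift=-35, then (pos=1), then shift=-37, then (idx=0), then shift=-37, then (pos=0), then shift=-38, then (pos=1), then shift=-39, then (idx=1), then shift=-30, then (pos=0), then shift=-30, then (pos=1), then shift=-30, then result=48, then returns 48
4 vs 48 — the two versions disagree here.
verdict: not equivalent; witness: base=-2, step=-4, limit=-2


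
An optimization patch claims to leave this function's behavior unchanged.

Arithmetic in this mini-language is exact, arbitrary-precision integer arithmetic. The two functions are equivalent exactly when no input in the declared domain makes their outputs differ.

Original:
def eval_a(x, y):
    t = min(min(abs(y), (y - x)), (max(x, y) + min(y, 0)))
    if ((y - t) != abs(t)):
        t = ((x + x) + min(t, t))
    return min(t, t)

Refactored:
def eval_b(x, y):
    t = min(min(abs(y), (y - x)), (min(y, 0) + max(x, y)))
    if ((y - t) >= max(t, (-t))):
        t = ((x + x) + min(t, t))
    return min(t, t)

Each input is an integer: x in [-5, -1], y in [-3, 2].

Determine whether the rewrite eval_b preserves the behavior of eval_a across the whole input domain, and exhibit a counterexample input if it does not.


Take x=-5, y=-3.
eval_a: t=-6, then ((y - t) != abs(t)) is true, then t=-16, then returns -16
eval_b: t=-6, then ((y - t) >= max(t, (-t))) is false, then returns -6
-16 != -6, so the rewrite changes behavior.
verdict: not equivalent; witness: x=-5, y=-3


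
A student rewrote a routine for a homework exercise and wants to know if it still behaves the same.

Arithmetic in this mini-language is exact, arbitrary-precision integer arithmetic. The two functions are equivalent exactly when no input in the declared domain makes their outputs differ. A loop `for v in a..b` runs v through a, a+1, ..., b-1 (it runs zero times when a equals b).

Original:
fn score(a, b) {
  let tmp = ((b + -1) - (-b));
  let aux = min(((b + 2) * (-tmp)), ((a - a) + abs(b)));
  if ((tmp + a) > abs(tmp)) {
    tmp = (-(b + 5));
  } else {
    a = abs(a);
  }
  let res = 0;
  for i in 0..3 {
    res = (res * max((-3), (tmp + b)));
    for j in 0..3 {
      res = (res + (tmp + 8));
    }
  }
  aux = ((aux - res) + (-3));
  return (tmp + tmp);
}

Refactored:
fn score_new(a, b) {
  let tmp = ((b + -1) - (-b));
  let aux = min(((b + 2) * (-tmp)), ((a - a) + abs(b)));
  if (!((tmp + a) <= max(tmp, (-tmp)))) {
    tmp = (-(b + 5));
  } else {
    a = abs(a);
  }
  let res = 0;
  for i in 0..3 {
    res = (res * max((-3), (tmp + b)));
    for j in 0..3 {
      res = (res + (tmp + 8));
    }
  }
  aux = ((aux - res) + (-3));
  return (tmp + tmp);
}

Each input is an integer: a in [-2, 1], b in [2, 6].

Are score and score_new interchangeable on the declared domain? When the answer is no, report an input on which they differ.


Behavior is preserved: although boolean connective usage differs; also comparison usage differs; also min/max/abs usage differs, the outputs never diverge.
Tracing a=0, b=6: score: tmp := 11 | aux := -88 | ((tmp + a) > abs(tmp)): false | a := 0 | res := 0 | iter i=0: | res := 0 | iter j=0: | res := 19 | iter j=1: | res := 38 | iter j=2: | res := 57 | iter i=1: | res := 969 | iter j=0: | res := 988 | iter j=1: | res := 1007 | iter j=2: | res := 1026 | iter i=2: | res := 17442 | iter j=0: | res := 17461 | iter j=1: | res := 17480 | iter j=2: | res := 17499 | aux := -17590 | result 22 | score_new: tmp := 11 | aux := -88 | (!((tmp + a) <= max(tmp, (-tmp)))): false | a := 0 | res := 0 | iter i=0: | res := 0 | iter j=0: | res := 19 | iter j=1: | res := 38 | iter j=2: | res := 57 | iter i=1: | res := 969 | iter j=0: | res := 988 | iter j=1: | res := 1007 | iter j=2: | res := 1026 | iter i=2: | res := 17442 | iter j=0: | res := 17461 | iter j=1: | res := 17480 | iter j=2: | res := 17499 | aux := -17590 | result 22 — matching result 22.
Every one of the 20 inputs gives matching results.
verdict: equivalent


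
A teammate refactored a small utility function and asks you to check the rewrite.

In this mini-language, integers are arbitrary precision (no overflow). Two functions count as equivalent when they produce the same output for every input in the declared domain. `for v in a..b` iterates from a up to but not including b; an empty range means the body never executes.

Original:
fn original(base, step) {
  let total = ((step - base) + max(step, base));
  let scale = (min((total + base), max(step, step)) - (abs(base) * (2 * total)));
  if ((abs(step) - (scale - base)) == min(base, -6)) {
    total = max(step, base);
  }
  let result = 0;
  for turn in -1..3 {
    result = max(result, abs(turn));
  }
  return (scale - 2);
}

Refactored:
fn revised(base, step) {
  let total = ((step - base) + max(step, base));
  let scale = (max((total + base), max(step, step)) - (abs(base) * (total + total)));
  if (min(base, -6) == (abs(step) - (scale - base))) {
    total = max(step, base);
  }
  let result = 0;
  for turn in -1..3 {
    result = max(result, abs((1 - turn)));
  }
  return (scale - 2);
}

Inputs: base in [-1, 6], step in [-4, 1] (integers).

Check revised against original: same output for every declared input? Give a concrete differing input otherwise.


At base=-1, step=-4: original gives 1, revised gives 2.
verdict: not equivalent; witness: base=-1, step=-4


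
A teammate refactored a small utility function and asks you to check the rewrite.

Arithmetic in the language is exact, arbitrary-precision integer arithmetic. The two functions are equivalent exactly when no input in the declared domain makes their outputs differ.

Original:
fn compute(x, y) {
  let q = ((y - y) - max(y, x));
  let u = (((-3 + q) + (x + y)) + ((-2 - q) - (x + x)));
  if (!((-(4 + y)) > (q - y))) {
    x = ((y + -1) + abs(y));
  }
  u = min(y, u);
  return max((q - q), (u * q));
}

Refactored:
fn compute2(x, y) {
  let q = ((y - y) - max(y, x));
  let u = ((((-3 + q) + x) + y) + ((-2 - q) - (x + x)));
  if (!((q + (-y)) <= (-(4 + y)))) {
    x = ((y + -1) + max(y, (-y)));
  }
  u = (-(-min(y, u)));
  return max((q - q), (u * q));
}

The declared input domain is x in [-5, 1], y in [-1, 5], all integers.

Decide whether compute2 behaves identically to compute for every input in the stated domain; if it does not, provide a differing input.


Whatever the rewrite altered, no input in the stated domain can expose a difference; all 49 inputs agree.
verdict: equivalent


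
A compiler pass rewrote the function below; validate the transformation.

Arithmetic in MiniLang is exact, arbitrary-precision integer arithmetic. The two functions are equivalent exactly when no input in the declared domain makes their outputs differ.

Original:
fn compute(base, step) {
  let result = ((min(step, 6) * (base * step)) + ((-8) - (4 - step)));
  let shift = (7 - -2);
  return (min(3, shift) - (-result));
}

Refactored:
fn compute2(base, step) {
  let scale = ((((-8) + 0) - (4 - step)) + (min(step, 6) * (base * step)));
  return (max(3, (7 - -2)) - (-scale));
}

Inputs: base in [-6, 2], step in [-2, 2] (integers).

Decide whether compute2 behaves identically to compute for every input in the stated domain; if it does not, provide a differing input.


There is a counterexample at base=-6, step=-2: -35 on one side, -29 on the other.
compute: result := -38 | shift := 9 | result -35
compute2: scale := -38 | result -29
verdict: not equivalent; witness: base=-6, step=-2


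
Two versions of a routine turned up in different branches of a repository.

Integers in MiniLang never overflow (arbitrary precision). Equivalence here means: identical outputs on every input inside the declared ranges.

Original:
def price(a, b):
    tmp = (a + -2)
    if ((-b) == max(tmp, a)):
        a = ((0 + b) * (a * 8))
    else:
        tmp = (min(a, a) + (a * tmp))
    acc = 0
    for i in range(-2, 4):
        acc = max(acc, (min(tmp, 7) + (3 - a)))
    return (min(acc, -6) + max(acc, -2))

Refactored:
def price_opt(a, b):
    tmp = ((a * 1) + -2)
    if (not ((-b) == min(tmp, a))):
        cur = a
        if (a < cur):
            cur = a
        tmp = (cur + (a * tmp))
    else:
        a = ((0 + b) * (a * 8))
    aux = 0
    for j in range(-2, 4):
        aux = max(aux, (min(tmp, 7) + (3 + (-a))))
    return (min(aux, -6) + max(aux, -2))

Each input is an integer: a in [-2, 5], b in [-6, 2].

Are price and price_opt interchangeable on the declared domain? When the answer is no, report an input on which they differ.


The rewrite breaks on a=-2, b=2, where the results are 25 and 5.
price: tmp = -4; ((-b) == max(tmp, a)) -> true; a = -32; acc = 0; [i=-2]; acc = 31; [i=-1]; acc = 31; [i=0]; acc = 31; [i=1]; acc = 31; [i=2]; acc = 31; [i=3]; acc = 31; return 25
price_opt: tmp = -4; (not ((-b) == min(tmp, a))) -> true; cur = -2; (a < cur) -> false; tmp = 6; aux = 0; [j=-2]; aux = 11; [j=-1]; aux = 11; [j=0]; aux = 11; [j=1]; aux = 11; [j=2]; aux = 11; [j=3]; aux = 11; return 5
verdict: not equivalent; witness: a=-2, b=2


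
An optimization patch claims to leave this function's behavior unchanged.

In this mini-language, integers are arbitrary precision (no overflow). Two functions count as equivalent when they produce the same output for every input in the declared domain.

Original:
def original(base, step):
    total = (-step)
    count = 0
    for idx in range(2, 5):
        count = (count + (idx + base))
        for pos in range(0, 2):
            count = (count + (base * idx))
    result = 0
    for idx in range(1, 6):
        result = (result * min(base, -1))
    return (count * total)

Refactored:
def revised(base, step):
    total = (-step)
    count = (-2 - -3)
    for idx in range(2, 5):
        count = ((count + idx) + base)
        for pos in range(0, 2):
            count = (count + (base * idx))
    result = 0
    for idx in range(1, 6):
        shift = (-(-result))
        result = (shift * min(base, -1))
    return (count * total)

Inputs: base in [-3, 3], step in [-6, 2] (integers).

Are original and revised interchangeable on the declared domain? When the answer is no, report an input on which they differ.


The rewrite breaks on base=-3, step=-6, where the results are -324 and -318.
original: total := 6 | count := 0 | iter idx=2: | count := -1 | iter pos=0: | count := -7 | iter pos=1: | count := -13 | iter idx=3: | count := -13 | iter pos=0: | count := -22 | iter pos=1: | count := -31 | iter idx=4: | count := -30 | iter pos=0: | count := -42 | iter pos=1: | count := -54 | result := 0 | iter idx=1: | result := 0 | iter idx=2: | result := 0 | iter idx=3: | result := 0 | iter idx=4: | result := 0 | iter idx=5: | result := 0 | result -324
revised: total := 6 | count := 1 | iter idx=2: | count := 0 | iter pos=0: | count := -6 | iter pos=1: | count := -12 | iter idx=3: | count := -12 | iter pos=0: | count := -21 | iter pos=1: | count := -30 | iter idx=4: | count := -29 | iter pos=0: | count := -41 | iter pos=1: | count := -53 | result := 0 | iter idx=1: | shift := 0 | result := 0 | iter idx=2: | shift := 0 | result := 0 | iter idx=3: | shift := 0 | result := 0 | iter idx=4: | shift := 0 | result := 0 | iter idx=5: | shift := 0 | result := 0 | result -318
verdict: not equivalent; witness: base=-3, step=-6


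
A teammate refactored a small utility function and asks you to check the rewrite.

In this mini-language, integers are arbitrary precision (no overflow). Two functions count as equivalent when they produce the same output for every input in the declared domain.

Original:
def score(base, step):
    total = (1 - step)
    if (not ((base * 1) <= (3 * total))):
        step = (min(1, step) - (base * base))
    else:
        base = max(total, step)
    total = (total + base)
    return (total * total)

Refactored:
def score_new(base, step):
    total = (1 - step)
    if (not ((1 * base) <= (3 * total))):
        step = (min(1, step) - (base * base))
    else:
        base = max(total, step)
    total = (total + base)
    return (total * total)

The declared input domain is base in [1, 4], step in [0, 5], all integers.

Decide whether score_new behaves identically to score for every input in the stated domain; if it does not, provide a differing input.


Although same computation, different form, 24/24 inputs agree.
verdict: equivalent


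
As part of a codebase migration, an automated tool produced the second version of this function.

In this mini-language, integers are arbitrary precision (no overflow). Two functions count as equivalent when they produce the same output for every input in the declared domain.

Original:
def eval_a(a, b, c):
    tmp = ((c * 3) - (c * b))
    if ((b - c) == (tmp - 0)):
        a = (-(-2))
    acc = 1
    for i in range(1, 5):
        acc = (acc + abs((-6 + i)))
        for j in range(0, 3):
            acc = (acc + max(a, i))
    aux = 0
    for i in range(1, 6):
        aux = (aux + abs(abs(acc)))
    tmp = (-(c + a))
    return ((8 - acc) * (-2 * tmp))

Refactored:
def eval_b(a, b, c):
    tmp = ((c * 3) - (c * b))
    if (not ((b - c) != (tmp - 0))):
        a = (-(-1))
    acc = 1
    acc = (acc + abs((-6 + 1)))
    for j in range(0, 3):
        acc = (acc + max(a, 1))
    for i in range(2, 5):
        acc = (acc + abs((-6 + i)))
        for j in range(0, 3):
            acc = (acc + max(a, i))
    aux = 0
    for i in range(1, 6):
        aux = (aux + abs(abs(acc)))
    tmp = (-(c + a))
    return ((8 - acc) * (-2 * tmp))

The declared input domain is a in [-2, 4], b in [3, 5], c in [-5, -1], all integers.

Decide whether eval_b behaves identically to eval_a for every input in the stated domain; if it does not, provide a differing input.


a=-2, b=5, c=-5 yields 240 from eval_a but 296 from eval_b.
verdict: not equivalent; witness: a=-2, b=5, c=-5


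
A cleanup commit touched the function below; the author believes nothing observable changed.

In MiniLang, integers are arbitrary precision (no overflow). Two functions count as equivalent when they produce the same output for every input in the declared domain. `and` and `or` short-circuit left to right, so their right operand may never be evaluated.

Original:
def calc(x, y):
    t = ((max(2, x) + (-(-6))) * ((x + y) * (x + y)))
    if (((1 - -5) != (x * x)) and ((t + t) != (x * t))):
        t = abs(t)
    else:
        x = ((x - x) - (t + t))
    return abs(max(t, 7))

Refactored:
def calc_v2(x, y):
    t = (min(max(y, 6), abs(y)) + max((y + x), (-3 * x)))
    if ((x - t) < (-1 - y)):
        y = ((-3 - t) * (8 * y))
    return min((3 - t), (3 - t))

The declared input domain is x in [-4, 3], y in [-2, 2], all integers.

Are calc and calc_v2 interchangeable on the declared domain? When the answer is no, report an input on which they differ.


Try x=-4, y=-2.
calc: t becomes 288; next (((1 - -5) != (x * x)) and ((t + t) != (x * t))) evaluates to true; next t becomes 288; next final value 288
calc_v2: t becomes 14; next ((x - t) < (-1 - y)) evaluates to true; next y becomes 272; next final value -11
288 vs -11 — the two versions disagree here.
verdict: not equivalent; witness: x=-4, y=-2


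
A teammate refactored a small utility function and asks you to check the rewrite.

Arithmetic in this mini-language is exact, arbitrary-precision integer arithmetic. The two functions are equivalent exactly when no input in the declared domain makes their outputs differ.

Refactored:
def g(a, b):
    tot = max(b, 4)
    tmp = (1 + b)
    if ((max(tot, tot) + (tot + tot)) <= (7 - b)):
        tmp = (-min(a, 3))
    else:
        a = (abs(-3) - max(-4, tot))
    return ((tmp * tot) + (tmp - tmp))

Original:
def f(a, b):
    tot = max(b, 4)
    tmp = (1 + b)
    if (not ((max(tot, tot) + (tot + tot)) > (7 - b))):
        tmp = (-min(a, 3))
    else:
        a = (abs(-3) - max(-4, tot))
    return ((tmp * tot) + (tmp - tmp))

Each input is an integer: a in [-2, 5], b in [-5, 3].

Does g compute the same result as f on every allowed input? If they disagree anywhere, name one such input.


The two are interchangeable: comparison usage differs, boolean connective usage differs, and every declared input agrees.
Spot check at a=4, b=-4 — f: tot = 4; tmp = -3; (not ((max(tot, tot) + (tot + tot)) > (7 - b))) -> false; a = -1; return -12. g: tot = 4; tmp = -3; ((max(tot, tot) + (tot + tot)) <= (7 - b)) -> false; a = -1; return -12. Both give -12.
Checked all 72 inputs in the declared domain: the outputs agree on every one.
verdict: equivalent


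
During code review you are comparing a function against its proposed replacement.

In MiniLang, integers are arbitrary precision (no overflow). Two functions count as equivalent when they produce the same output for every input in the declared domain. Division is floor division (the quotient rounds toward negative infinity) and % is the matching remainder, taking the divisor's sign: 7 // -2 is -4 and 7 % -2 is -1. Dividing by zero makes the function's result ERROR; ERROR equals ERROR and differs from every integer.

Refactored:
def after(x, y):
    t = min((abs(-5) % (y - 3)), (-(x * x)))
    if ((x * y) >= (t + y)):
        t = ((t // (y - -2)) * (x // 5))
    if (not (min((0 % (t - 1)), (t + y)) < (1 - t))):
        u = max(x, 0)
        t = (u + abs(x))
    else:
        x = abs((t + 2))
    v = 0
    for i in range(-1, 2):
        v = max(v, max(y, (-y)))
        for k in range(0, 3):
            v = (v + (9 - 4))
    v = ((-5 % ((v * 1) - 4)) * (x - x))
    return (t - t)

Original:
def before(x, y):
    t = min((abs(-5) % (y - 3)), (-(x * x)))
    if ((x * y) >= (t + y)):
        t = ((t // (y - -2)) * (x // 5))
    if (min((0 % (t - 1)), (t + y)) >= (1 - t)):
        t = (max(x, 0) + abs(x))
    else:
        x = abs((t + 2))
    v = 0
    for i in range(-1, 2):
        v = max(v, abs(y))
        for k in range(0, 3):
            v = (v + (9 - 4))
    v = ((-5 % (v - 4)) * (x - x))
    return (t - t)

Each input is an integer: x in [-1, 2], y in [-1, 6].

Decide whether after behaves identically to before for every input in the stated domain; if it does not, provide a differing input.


Although statement counts differ, and constant usage differs, and local variable names differ, and comparison usage differs, and boolean connective usage differs, and min/max/abs usage differs, and arithmetic usage differs, 32/32 inputs agree.
verdict: equivalent


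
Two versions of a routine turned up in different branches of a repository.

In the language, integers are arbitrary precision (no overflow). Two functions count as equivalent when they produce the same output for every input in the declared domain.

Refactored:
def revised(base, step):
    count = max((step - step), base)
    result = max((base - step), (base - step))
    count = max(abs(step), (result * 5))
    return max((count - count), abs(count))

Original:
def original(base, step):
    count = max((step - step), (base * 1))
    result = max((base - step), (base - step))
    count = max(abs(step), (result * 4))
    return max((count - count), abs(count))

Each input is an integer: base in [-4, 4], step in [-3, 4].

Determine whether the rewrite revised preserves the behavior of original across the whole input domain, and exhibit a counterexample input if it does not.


Consider the input base=-2, step=-3.
original: count=0, then result=1, then count=4, then returns 4
revised: count=0, then result=1, then count=5, then returns 5
4 against 5: the behavior changed.
verdict: not equivalent; witness: base=-2, step=-3


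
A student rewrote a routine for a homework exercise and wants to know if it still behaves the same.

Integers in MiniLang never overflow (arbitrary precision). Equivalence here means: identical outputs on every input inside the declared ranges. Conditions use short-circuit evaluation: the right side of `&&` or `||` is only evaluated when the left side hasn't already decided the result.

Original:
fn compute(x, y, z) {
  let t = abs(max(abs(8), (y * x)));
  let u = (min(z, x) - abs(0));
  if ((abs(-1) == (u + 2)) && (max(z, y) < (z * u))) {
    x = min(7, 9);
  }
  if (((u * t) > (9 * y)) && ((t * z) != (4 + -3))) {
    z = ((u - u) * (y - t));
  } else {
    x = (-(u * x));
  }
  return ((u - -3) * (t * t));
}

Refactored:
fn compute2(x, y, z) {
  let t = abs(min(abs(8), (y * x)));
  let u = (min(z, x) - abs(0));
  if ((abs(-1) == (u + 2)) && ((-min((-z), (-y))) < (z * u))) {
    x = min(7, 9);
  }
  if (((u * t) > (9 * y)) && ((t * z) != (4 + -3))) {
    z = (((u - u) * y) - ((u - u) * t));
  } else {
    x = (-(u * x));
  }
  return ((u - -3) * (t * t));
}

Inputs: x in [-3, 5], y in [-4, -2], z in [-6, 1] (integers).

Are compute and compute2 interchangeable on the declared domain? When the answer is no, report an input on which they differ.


Not equivalent: x=-3, y=-4, z=-6 separates them (-432 vs -192).
compute: t becomes 12; next u becomes -6; next ((abs(-1) == (u + 2)) && (max(z, y) < (z * u))) evaluates to false; next (((u * t) > (9 * y)) && ((t * z) != (4 + -3))) evaluates to false; next x becomes -18; next final value -432
compute2: t becomes 8; next u becomes -6; next ((abs(-1) == (u + 2)) && ((-min((-z), (-y))) < (z * u))) evaluates to false; next (((u * t) > (9 * y)) && ((t * z) != (4 + -3))) evaluates to false; next x becomes -18; next final value -192
verdict: not equivalent; witness: x=-3, y=-4, z=-6


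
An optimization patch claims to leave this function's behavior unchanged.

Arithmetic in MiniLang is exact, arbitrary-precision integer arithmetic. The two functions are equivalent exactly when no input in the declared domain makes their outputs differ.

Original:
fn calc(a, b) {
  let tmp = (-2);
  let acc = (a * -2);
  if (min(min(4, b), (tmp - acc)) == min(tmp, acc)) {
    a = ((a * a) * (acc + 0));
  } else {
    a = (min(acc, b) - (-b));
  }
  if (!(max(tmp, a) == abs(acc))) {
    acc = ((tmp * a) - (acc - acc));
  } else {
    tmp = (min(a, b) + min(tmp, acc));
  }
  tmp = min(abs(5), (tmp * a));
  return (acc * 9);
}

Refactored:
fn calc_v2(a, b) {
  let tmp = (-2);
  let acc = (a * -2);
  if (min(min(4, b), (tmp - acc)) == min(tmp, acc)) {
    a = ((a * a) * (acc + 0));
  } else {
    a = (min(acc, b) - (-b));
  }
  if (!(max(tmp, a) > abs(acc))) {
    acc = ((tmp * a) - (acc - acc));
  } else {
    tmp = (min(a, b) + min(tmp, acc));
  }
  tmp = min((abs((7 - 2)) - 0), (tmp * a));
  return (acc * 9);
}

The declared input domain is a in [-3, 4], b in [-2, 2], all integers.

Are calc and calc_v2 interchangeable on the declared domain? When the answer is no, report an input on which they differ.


At a=-2, b=2: calc gives 36, calc_v2 gives -72.
verdict: not equivalent; witness: a=-2, b=2


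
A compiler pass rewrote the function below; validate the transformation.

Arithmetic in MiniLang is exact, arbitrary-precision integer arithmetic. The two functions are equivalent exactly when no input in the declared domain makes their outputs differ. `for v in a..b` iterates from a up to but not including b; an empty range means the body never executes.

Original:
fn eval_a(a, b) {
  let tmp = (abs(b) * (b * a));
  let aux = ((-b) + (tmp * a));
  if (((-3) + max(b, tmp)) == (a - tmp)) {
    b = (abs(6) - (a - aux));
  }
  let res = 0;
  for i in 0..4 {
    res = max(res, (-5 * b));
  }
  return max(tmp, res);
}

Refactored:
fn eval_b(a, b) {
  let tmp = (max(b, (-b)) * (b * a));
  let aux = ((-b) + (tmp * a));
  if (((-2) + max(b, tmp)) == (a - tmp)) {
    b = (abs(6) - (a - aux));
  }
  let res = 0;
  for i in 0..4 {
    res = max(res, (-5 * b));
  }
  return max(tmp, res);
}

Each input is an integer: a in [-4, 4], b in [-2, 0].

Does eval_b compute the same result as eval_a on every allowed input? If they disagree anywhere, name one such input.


These are not equivalent — on a=-1, b=-1 the outputs split (1 vs 5).
eval_a: tmp=1, then aux=0, then (((-3) + max(b, tmp)) == (a - tmp)) is true, then b=7, then res=0, then (i=0), then res=0, then (i=1), then res=0, then (i=2), then res=0, then (i=3), then res=0, then returns 1
eval_b: tmp=1, then aux=0, then (((-2) + max(b, tmp)) == (a - tmp)) is false, then res=0, then (i=0), then res=5, then (i=1), then res=5, then (i=2), then res=5, then (i=3), then res=5, then returns 5
verdict: not equivalent; witness: a=-1, b=-1


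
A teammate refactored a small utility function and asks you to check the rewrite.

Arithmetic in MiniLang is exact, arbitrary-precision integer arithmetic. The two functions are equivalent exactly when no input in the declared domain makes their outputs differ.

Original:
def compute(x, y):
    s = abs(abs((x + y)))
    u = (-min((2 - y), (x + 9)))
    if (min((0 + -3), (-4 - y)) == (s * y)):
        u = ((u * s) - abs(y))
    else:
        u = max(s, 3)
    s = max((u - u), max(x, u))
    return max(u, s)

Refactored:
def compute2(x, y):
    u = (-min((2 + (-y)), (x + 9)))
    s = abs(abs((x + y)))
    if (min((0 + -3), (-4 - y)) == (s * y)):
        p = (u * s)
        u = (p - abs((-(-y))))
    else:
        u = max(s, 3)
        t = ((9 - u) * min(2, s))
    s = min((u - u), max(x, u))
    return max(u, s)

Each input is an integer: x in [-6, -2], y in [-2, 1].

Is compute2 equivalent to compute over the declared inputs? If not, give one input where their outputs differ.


On input x=-2, y=-1, compute returns 0 while compute2 returns -2.
verdict: not equivalent; witness: x=-2, y=-1


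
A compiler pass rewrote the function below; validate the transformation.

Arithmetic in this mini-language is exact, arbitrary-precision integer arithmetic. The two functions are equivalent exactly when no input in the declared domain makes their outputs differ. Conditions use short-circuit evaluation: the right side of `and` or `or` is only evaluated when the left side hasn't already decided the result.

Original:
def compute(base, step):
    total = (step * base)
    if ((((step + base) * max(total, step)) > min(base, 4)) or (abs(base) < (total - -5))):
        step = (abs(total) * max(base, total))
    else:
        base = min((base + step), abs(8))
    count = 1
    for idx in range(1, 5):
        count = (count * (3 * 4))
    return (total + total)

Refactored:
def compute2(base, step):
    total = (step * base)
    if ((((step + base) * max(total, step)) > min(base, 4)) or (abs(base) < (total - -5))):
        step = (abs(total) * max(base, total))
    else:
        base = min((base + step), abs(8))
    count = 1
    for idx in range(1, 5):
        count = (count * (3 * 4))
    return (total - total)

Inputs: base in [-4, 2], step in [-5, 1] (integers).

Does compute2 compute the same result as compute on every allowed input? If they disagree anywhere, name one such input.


Evaluate both at base=-4, step=-5.
compute: total becomes 20; next ((((step + base) * max(total, step)) > min(base, 4)) or (abs(base) < (total - -5))) evaluates to true; next step becomes 400; next count becomes 1; next at idx=1:; next count becomes 12; next at idx=2:; next count becomes 144; next at idx=3:; next count becomes 1728; next at idx=4:; next count becomes 20736; next final value 40
compute2: total becomes 20; next ((((step + base) * max(total, step)) > min(base, 4)) or (abs(base) < (total - -5))) evaluates to true; next step becomes 400; next count becomes 1; next at idx=1:; next count becomes 12; next at idx=2:; next count becomes 144; next at idx=3:; next count becomes 1728; next at idx=4:; next count becomes 20736; next final value 0
40 vs 0 — the two versions disagree here.
verdict: not equivalent; witness: base=-4, step=-5


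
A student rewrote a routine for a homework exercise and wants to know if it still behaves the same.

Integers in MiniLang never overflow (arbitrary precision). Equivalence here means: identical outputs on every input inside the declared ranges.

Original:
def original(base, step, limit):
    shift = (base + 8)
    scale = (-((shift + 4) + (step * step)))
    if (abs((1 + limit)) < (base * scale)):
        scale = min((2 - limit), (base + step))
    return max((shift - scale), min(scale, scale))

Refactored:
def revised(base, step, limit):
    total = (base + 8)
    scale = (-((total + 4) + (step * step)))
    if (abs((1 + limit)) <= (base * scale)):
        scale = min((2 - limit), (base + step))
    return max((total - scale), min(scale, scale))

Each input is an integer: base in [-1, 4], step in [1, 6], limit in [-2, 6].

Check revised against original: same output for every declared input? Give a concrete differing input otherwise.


Not equivalent: base=0, step=1, limit=-1 separates them (21 vs 7).
original: shift=8, then scale=-13, then (abs((1 + limit)) < (base * scale)) is false, then returns 21
revised: total=8, then scale=-13, then (abs((1 + limit)) <= (base * scale)) is true, then scale=1, then returns 7
verdict: not equivalent; witness: base=0, step=1, limit=-1


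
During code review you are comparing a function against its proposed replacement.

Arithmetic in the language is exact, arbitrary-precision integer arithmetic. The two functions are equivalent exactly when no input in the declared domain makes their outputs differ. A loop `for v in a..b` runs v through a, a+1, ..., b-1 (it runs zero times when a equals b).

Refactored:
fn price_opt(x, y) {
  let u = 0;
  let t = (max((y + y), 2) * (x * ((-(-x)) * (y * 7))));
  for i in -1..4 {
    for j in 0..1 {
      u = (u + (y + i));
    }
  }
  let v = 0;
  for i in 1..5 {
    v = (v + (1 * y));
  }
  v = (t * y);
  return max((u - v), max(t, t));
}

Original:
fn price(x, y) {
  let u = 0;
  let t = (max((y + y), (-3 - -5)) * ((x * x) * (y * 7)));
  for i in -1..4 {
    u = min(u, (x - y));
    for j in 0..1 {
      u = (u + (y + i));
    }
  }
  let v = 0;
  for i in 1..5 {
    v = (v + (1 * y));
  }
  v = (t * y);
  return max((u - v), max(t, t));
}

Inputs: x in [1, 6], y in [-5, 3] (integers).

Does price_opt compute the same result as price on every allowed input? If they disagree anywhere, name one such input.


Take x=1, y=0.
price: u := 0 | t := 0 | iter i=-1: | u := 0 | iter j=0: | u := -1 | iter i=0: | u := -1 | iter j=0: | u := -1 | iter i=1: | u := -1 | iter j=0: | u := 0 | iter i=2: | u := 0 | iter j=0: | u := 2 | iter i=3: | u := 1 | iter j=0: | u := 4 | v := 0 | iter i=1: | v := 0 | iter i=2: | v := 0 | iter i=3: | v := 0 | iter i=4: | v := 0 | v := 0 | result 4
price_opt: u := 0 | t := 0 | iter i=-1: | iter j=0: | u := -1 | iter i=0: | iter j=0: | u := -1 | iter i=1: | iter j=0: | u := 0 | iter i=2: | iter j=0: | u := 2 | iter i=3: | iter j=0: | u := 5 | v := 0 | iter i=1: | v := 0 | iter i=2: | v := 0 | iter i=3: | v := 0 | iter i=4: | v := 0 | v := 0 | result 5
4 != 5, so the rewrite changes behavior.
verdict: not equivalent; witness: x=1, y=0
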